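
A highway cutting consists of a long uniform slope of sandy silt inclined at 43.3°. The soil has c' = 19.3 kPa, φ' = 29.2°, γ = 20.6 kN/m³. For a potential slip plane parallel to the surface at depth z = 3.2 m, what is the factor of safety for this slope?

For an infinite slope with a slip plane parallel to the surface (no pore pressure): FS = [c' + γz cos²β tanφ'] / [γz sinβ cosβ].
γz = 20.6·3.2 = 65.92 kN/m²
Numerator = 19.3 + 65.92·cos²43.3°·tan29.2° = 19.3 + 65.92·0.5297·0.5589 = 38.813 kPa
Denominator = 65.92·sin43.3°·cos43.3° = 65.92·0.6858·0.7278 = 32.902 kPa
FS = 38.813 / 32.902 = 1.180

FS = 1.18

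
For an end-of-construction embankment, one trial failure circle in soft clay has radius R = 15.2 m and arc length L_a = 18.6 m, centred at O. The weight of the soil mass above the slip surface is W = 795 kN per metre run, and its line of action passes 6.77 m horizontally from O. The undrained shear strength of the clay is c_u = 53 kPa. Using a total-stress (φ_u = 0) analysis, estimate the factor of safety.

FS = 2.78

Taking moments about the centre O, the resisting moment is provided by the undrained shear strength acting along the arc:
M_R = c_u·L_a·R = 53·18.60·15.2 = 14984.2 kN·m/m
M_D = W·d = 795·6.77 = 5382.1 kN·m/m
FS = M_R / M_D = 14984.2 / 5382.1 = 2.784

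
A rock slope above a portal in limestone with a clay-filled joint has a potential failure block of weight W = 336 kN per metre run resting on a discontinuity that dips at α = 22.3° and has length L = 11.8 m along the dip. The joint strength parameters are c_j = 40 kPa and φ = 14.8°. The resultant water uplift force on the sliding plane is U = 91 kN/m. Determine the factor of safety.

Resolving the block weight along and normal to the plane and applying the Mohr–Coulomb strength on the joint:
N' = W cosα − U = 336·cos22.3° − 91 = 219.9 kN/m
Driving force T = W sinα = 336·sin22.3° = 127.5 kN/m
Resisting force R = c_j·L + N'·tanφ = 40·11.8 + 219.9·tan14.8° = 472.0 + 58.1 = 530.1 kN/m
FS = R / T = 530.1 / 127.5 = 4.158

FS = 4.16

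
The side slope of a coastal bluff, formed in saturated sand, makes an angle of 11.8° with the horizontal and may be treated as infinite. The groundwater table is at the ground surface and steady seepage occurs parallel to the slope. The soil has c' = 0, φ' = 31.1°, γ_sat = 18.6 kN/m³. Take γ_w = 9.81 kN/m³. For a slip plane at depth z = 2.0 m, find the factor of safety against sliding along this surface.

FS = 1.36

With seepage parallel to the slope and the water table at the surface, the effective normal stress on the slip plane uses the buoyant unit weight γ' = γ_sat − γ_w while the driving shear stress uses γ_sat:
FS = [c' + γ' z cos²β tanφ'] / [γ_sat z sinβ cosβ]
(For c' = 0 this reduces to FS = (γ'/γ_sat)·tanφ'/tanβ.)
γ' = 18.6 − 9.81 = 8.79 kN/m³
Numerator = 0.0 + 8.79·2.0·cos²11.8°·tan31.1° = 0.0 + 8.79·2.0·0.9582·0.6032 = 10.161 kPa
Denominator = 18.6·2.0·sin11.8°·cos11.8° = 18.6·2.0·0.2045·0.9789 = 7.446 kPa
FS = 10.161 / 7.446 = 1.365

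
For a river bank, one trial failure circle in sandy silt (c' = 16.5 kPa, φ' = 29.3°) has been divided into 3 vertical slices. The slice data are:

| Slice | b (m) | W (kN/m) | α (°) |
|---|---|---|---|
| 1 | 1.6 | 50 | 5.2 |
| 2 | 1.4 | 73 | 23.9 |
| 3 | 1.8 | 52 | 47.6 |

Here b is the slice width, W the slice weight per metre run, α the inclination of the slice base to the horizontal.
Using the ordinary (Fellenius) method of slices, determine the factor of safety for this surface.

FS = 2.49

Ordinary method of slices: FS = Σ[c'·Δl_i + (W_i cosα_i)·tanφ'] / Σ W_i sinα_i, with Δl_i = b_i / cosα_i.
Slice 1: Δl = 1.6/cos5.2° = 1.607 m; N'_1 = 50·cos5.2° = 49.8; c'Δl = 26.51; W sinα = 4.5
Slice 2: Δl = 1.4/cos23.9° = 1.531 m; N'_2 = 73·cos23.9° = 66.7; c'Δl = 25.27; W sinα = 29.6
Slice 3: Δl = 1.8/cos47.6° = 2.669 m; N'_3 = 52·cos47.6° = 35.1; c'Δl = 44.05; W sinα = 38.4
Σc'Δl = 95.8 kN/m; ΣN' = 151.6 kN/m; ΣW sinα = 72.5 kN/m
Resisting = 95.8 + 151.6·tan29.3° = 95.8 + 85.1 = 180.9 kN/m
FS = 180.9 / 72.5 = 2.495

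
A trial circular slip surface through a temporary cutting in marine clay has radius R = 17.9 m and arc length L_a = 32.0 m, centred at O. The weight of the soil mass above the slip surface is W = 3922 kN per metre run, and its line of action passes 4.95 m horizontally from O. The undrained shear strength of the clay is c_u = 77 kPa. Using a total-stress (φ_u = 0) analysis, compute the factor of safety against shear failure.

Taking moments about the centre O, the resisting moment is provided by the undrained shear strength acting along the arc:
M_R = c_u·L_a·R = 77·32.00·17.9 = 44105.6 kN·m/m
M_D = W·d = 3922·4.95 = 19413.9 kN·m/m
FS = M_R / M_D = 44105.6 / 19413.9 = 2.272

FS = 2.27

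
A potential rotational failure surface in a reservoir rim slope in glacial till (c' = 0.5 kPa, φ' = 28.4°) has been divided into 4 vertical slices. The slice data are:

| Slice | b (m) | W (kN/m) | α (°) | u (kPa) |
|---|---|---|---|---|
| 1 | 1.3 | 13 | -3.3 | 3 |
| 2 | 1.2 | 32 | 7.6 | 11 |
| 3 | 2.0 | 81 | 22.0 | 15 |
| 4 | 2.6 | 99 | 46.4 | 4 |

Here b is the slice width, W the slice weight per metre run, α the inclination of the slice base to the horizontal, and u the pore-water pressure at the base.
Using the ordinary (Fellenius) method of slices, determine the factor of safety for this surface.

Ordinary method of slices: FS = Σ[c'·Δl_i + (W_i cosα_i − u_i·Δl_i)·tanφ'] / Σ W_i sinα_i, with Δl_i = b_i / cosα_i.
Slice 1: Δl = 1.3/cos(-3.3°) = 1.302 m; N'_1 = 13·cos(-3.3°) − 3·1.302 = 9.1; c'Δl = 0.65; W sinα = -0.7
Slice 2: Δl = 1.2/cos7.6° = 1.211 m; N'_2 = 32·cos7.6° − 11·1.211 = 18.4; c'Δl = 0.61; W sinα = 4.2
Slice 3: Δl = 2.0/cos22.0° = 2.157 m; N'_3 = 81·cos22.0° − 15·2.157 = 42.7; c'Δl = 1.08; W sinα = 30.3
Slice 4: Δl = 2.6/cos46.4° = 3.770 m; N'_4 = 99·cos46.4° − 4·3.770 = 53.2; c'Δl = 1.89; W sinα = 71.7
Σc'Δl = 4.2 kN/m; ΣN' = 123.4 kN/m; ΣW sinα = 105.5 kN/m
Resisting = 4.2 + 123.4·tan28.4° = 4.2 + 66.7 = 70.9 kN/m
FS = 70.9 / 105.5 = 0.672

FS = 0.67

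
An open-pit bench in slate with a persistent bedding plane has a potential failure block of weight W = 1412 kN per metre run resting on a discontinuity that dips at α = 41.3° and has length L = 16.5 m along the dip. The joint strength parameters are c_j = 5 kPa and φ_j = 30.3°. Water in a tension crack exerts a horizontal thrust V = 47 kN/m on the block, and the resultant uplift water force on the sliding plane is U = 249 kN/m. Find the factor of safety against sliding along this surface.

Resolving the block weight along and normal to the plane and applying the Mohr–Coulomb strength on the joint:
N' = W cosα − U − V sinα = 1412·cos41.3° − 249 − 47·sin41.3° = 780.8 kN/m
Driving force T = W sinα + V cosα = 1412·sin41.3° + 47·cos41.3° = 967.2 kN/m
Resisting force R = c_j·L + N'·tanφ_j = 5·16.5 + 780.8·tan30.3° = 82.5 + 456.2 = 538.7 kN/m
FS = R / T = 538.7 / 967.2 = 0.557

FS = 0.56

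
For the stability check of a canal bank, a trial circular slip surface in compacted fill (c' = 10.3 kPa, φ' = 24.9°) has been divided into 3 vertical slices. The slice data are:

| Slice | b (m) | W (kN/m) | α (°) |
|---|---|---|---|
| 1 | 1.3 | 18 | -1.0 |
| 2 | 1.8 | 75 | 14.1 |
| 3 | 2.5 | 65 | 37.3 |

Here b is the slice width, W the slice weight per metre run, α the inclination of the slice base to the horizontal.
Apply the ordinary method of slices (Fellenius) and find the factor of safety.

FS = 2.28

Ordinary method of slices: FS = Σ[c'·Δl_i + (W_i cosα_i)·tanφ'] / Σ W_i sinα_i, with Δl_i = b_i / cosα_i.
Slice 1: Δl = 1.3/cos(-1.0°) = 1.300 m; N'_1 = 18·cos(-1.0°) = 18.0; c'Δl = 13.39; W sinα = -0.3
Slice 2: Δl = 1.8/cos14.1° = 1.856 m; N'_2 = 75·cos14.1° = 72.7; c'Δl = 19.12; W sinα = 18.3
Slice 3: Δl = 2.5/cos37.3° = 3.143 m; N'_3 = 65·cos37.3° = 51.7; c'Δl = 32.37; W sinα = 39.4
Σc'Δl = 64.9 kN/m; ΣN' = 142.4 kN/m; ΣW sinα = 57.3 kN/m
Resisting = 64.9 + 142.4·tan24.9° = 64.9 + 66.1 = 131.0 kN/m
FS = 131.0 / 57.3 = 2.284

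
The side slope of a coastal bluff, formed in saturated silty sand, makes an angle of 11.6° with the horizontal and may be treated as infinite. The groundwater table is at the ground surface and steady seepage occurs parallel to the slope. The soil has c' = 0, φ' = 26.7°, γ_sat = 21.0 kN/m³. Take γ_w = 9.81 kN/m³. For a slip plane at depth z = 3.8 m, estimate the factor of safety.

With seepage parallel to the slope and the water table at the surface, the effective normal stress on the slip plane uses the buoyant unit weight γ' = γ_sat − γ_w while the driving shear stress uses γ_sat:
FS = [c' + γ' z cos²β tanφ'] / [γ_sat z sinβ cosβ]
(For c' = 0 this reduces to FS = (γ'/γ_sat)·tanφ'/tanβ.)
γ' = 21.0 − 9.81 = 11.19 kN/m³
Numerator = 0.0 + 11.19·3.8·cos²11.6°·tan26.7° = 0.0 + 11.19·3.8·0.9596·0.5029 = 20.522 kPa
Denominator = 21.0·3.8·sin11.6°·cos11.6° = 21.0·3.8·0.2011·0.9796 = 15.718 kPa
FS = 20.522 / 15.718 = 1.306

FS = 1.31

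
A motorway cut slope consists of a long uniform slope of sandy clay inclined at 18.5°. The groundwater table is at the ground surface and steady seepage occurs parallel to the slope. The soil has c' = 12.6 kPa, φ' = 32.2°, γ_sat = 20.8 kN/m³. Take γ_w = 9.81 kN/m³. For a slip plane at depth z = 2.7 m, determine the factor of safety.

With seepage parallel to the slope and the water table at the surface, the effective normal stress on the slip plane uses the buoyant unit weight γ' = γ_sat − γ_w while the driving shear stress uses γ_sat:
FS = [c' + γ' z cos²β tanφ'] / [γ_sat z sinβ cosβ]
γ' = 20.8 − 9.81 = 10.99 kN/m³
Numerator = 12.6 + 10.99·2.7·cos²18.5°·tan32.2° = 12.6 + 10.99·2.7·0.8993·0.6297 = 29.405 kPa
Denominator = 20.8·2.7·sin18.5°·cos18.5° = 20.8·2.7·0.3173·0.9483 = 16.899 kPa
FS = 29.405 / 16.899 = 1.740

FS = 1.74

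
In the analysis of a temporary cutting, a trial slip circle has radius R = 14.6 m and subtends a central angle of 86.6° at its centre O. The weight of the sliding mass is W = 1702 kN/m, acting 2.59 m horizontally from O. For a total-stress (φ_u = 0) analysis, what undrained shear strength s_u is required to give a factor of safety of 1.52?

s_u = 20.8 kPa

FS = s_u·L_a·R / (W·d), so s_u = FS·W·d / (L_a·R).
Arc length L_a = R·θ = 14.6·(86.6°·π/180) = 14.6·1.5115 = 22.07 m
s_u = 1.52·1702·2.59 / (22.07·14.6) = 6700.4 / 322.18 = 20.80 kPa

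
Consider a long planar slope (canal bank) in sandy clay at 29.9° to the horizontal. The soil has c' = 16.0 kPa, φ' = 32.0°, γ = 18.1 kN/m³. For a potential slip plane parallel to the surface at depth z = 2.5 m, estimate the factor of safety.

For an infinite slope with a slip plane parallel to the surface (no pore pressure): FS = [c' + γz cos²β tanφ'] / [γz sinβ cosβ].
γz = 18.1·2.5 = 45.25 kN/m²
Numerator = 16.0 + 45.25·cos²29.9°·tan32.0° = 16.0 + 45.25·0.7515·0.6249 = 37.249 kPa
Denominator = 45.25·sin29.9°·cos29.9° = 45.25·0.4985·0.8669 = 19.554 kPa
FS = 37.249 / 19.554 = 1.905

FS = 1.90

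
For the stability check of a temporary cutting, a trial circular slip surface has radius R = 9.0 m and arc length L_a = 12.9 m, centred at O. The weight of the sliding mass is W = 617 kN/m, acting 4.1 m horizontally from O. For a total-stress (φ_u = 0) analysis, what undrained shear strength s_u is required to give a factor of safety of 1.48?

FS = s_u·L_a·R / (W·d), so s_u = FS·W·d / (L_a·R).
s_u = 1.48·617·4.1 / (12.90·9.0) = 3744.0 / 116.10 = 32.25 kPa

s_u = 32.2 kPa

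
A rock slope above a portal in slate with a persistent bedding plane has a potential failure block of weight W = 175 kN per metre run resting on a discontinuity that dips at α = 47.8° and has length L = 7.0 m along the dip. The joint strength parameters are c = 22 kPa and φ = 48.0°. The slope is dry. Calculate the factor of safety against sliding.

Resolving the block weight along and normal to the plane and applying the Mohr–Coulomb strength on the joint:
N' = W cosα = 175·cos47.8° = 117.6 kN/m
Driving force T = W sinα = 175·sin47.8° = 129.6 kN/m
Resisting force R = c·L + N'·tanφ = 22·7.0 + 117.6·tan48.0° = 154.0 + 130.6 = 284.6 kN/m
FS = R / T = 284.6 / 129.6 = 2.195

FS = 2.19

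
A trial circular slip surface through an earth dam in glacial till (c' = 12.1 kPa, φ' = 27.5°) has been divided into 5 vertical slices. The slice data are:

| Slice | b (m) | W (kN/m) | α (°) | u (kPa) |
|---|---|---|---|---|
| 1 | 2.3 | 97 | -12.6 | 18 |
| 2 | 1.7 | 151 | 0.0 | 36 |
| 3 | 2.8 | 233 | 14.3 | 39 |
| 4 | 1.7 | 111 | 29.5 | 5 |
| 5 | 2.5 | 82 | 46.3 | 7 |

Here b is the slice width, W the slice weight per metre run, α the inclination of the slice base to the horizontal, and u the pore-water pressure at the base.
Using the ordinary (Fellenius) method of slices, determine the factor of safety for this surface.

Ordinary method of slices: FS = Σ[c'·Δl_i + (W_i cosα_i − u_i·Δl_i)·tanφ'] / Σ W_i sinα_i, with Δl_i = b_i / cosα_i.
Slice 1: Δl = 2.3/cos(-12.6°) = 2.357 m; N'_1 = 97·cos(-12.6°) − 18·2.357 = 52.2; c'Δl = 28.52; W sinα = -21.2
Slice 2: Δl = 1.7/cos0.0° = 1.700 m; N'_2 = 151·cos0.0° − 36·1.700 = 89.8; c'Δl = 20.57; W sinα = 0.0
Slice 3: Δl = 2.8/cos14.3° = 2.890 m; N'_3 = 233·cos14.3° − 39·2.890 = 113.1; c'Δl = 34.96; W sinα = 57.6
Slice 4: Δl = 1.7/cos29.5° = 1.953 m; N'_4 = 111·cos29.5° − 5·1.953 = 86.8; c'Δl = 23.63; W sinα = 54.7
Slice 5: Δl = 2.5/cos46.3° = 3.619 m; N'_5 = 82·cos46.3° − 7·3.619 = 31.3; c'Δl = 43.78; W sinα = 59.3
Σc'Δl = 151.5 kN/m; ΣN' = 373.3 kN/m; ΣW sinα = 150.3 kN/m
Resisting = 151.5 + 373.3·tan27.5° = 151.5 + 194.3 = 345.8 kN/m
FS = 345.8 / 150.3 = 2.300

FS = 2.30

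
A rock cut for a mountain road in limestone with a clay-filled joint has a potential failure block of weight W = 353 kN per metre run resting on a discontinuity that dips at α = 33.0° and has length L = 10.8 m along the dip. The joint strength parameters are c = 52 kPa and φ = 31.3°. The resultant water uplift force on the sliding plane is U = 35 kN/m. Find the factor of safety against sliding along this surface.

FS = 3.75

Resolving the block weight along and normal to the plane and applying the Mohr–Coulomb strength on the joint:
N' = W cosα − U = 353·cos33.0° − 35 = 261.1 kN/m
Driving force T = W sinα = 353·sin33.0° = 192.3 kN/m
Resisting force R = c·L + N'·tanφ = 52·10.8 + 261.1·tan31.3° = 561.6 + 158.7 = 720.3 kN/m
FS = R / T = 720.3 / 192.3 = 3.747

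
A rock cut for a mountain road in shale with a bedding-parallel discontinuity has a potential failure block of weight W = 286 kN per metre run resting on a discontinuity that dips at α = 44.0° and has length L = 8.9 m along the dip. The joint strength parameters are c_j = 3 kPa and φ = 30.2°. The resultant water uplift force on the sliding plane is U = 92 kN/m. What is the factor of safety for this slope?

FS = 0.47

Resolving the block weight along and normal to the plane and applying the Mohr–Coulomb strength on the joint:
N' = W cosα − U = 286·cos44.0° − 92 = 113.7 kN/m
Driving force T = W sinα = 286·sin44.0° = 198.7 kN/m
Resisting force R = c_j·L + N'·tanφ = 3·8.9 + 113.7·tan30.2° = 26.7 + 66.2 = 92.9 kN/m
FS = R / T = 92.9 / 198.7 = 0.468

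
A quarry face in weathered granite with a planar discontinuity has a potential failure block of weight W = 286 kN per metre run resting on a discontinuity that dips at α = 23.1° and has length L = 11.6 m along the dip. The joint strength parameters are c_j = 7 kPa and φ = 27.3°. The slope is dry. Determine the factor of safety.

Resolving the block weight along and normal to the plane and applying the Mohr–Coulomb strength on the joint:
N' = W cosα = 286·cos23.1° = 263.1 kN/m
Driving force T = W sinα = 286·sin23.1° = 112.2 kN/m
Resisting force R = c_j·L + N'·tanφ = 7·11.6 + 263.1·tan27.3° = 81.2 + 135.8 = 217.0 kN/m
FS = R / T = 217.0 / 112.2 = 1.934

FS = 1.93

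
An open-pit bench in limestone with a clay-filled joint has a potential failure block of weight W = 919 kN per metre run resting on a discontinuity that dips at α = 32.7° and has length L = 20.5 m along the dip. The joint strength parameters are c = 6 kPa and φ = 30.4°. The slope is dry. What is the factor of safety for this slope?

Resolving the block weight along and normal to the plane and applying the Mohr–Coulomb strength on the joint:
N' = W cosα = 919·cos32.7° = 773.3 kN/m
Driving force T = W sinα = 919·sin32.7° = 496.5 kN/m
Resisting force R = c·L + N'·tanφ = 6·20.5 + 773.3·tan30.4° = 123.0 + 453.7 = 576.7 kN/m
FS = R / T = 576.7 / 496.5 = 1.162

FS = 1.16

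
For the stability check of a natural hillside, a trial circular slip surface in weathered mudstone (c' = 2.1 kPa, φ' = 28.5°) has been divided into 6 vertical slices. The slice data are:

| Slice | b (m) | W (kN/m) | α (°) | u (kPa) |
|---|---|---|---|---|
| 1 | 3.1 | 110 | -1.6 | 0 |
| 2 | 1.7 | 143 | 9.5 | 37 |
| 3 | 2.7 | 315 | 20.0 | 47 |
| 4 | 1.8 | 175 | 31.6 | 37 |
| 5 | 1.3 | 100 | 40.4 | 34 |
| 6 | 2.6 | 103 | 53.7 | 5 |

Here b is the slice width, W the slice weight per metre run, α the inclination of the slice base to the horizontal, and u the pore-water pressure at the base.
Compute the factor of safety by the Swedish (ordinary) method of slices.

FS = 0.79

Ordinary method of slices: FS = Σ[c'·Δl_i + (W_i cosα_i − u_i·Δl_i)·tanφ'] / Σ W_i sinα_i, with Δl_i = b_i / cosα_i.
Slice 1: Δl = 3.1/cos(-1.6°) = 3.101 m; N'_1 = 110·cos(-1.6°) − 0·3.101 = 110.0; c'Δl = 6.51; W sinα = -3.1
Slice 2: Δl = 1.7/cos9.5° = 1.724 m; N'_2 = 143·cos9.5° − 37·1.724 = 77.3; c'Δl = 3.62; W sinα = 23.6
Slice 3: Δl = 2.7/cos20.0° = 2.873 m; N'_3 = 315·cos20.0° − 47·2.873 = 161.0; c'Δl = 6.03; W sinα = 107.7
Slice 4: Δl = 1.8/cos31.6° = 2.113 m; N'_4 = 175·cos31.6° − 37·2.113 = 70.9; c'Δl = 4.44; W sinα = 91.7
Slice 5: Δl = 1.3/cos40.4° = 1.707 m; N'_5 = 100·cos40.4° − 34·1.707 = 18.1; c'Δl = 3.58; W sinα = 64.8
Slice 6: Δl = 2.6/cos53.7° = 4.392 m; N'_6 = 103·cos53.7° − 5·4.392 = 39.0; c'Δl = 9.22; W sinα = 83.0
Σc'Δl = 33.4 kN/m; ΣN' = 476.2 kN/m; ΣW sinα = 367.8 kN/m
Resisting = 33.4 + 476.2·tan28.5° = 33.4 + 258.5 = 292.0 kN/m
FS = 292.0 / 367.8 = 0.794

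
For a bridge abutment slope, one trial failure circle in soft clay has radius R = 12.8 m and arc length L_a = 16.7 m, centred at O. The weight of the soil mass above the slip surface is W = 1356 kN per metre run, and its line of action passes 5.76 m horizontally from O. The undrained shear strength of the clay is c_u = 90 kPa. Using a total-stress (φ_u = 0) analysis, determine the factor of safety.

Taking moments about the centre O, the resisting moment is provided by the undrained shear strength acting along the arc:
M_R = c_u·L_a·R = 90·16.70·12.8 = 19238.4 kN·m/m
M_D = W·d = 1356·5.76 = 7810.6 kN·m/m
FS = M_R / M_D = 19238.4 / 7810.6 = 2.463

FS = 2.46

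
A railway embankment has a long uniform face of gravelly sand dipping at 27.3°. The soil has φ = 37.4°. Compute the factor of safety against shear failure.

For a dry cohesionless infinite slope the factor of safety is FS = tanφ / tanβ.
FS = tan37.4° / tan27.3° = 0.7646 / 0.5161 = 1.481

FS = 1.48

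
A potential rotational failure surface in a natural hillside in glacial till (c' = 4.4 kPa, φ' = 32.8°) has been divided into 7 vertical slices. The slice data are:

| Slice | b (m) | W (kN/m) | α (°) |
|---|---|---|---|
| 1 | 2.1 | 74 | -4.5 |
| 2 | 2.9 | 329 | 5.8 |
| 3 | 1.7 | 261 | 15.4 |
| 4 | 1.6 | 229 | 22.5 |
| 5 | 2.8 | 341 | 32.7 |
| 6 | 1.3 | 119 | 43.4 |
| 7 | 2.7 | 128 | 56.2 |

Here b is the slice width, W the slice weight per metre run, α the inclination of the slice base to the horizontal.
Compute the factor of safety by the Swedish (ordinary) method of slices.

Ordinary method of slices: FS = Σ[c'·Δl_i + (W_i cosα_i)·tanφ'] / Σ W_i sinα_i, with Δl_i = b_i / cosα_i.
Slice 1: Δl = 2.1/cos(-4.5°) = 2.106 m; N'_1 = 74·cos(-4.5°) = 73.8; c'Δl = 9.27; W sinα = -5.8
Slice 2: Δl = 2.9/cos5.8° = 2.915 m; N'_2 = 329·cos5.8° = 327.3; c'Δl = 12.83; W sinα = 33.2
Slice 3: Δl = 1.7/cos15.4° = 1.763 m; N'_3 = 261·cos15.4° = 251.6; c'Δl = 7.76; W sinα = 69.3
Slice 4: Δl = 1.6/cos22.5° = 1.732 m; N'_4 = 229·cos22.5° = 211.6; c'Δl = 7.62; W sinα = 87.6
Slice 5: Δl = 2.8/cos32.7° = 3.327 m; N'_5 = 341·cos32.7° = 287.0; c'Δl = 14.64; W sinα = 184.2
Slice 6: Δl = 1.3/cos43.4° = 1.789 m; N'_6 = 119·cos43.4° = 86.5; c'Δl = 7.87; W sinα = 81.8
Slice 7: Δl = 2.7/cos56.2° = 4.854 m; N'_7 = 128·cos56.2° = 71.2; c'Δl = 21.36; W sinα = 106.4
Σc'Δl = 81.3 kN/m; ΣN' = 1308.9 kN/m; ΣW sinα = 556.7 kN/m
Resisting = 81.3 + 1308.9·tan32.8° = 81.3 + 843.5 = 924.9 kN/m
FS = 924.9 / 556.7 = 1.661

FS = 1.66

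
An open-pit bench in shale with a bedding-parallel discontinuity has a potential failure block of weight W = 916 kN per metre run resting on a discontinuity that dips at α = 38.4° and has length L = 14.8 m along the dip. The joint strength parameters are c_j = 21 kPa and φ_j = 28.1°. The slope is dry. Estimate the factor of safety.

FS = 1.22

Resolving the block weight along and normal to the plane and applying the Mohr–Coulomb strength on the joint:
N' = W cosα = 916·cos38.4° = 717.9 kN/m
Driving force T = W sinα = 916·sin38.4° = 569.0 kN/m
Resisting force R = c_j·L + N'·tanφ_j = 21·14.8 + 717.9·tan28.1° = 310.8 + 383.3 = 694.1 kN/m
FS = R / T = 694.1 / 569.0 = 1.220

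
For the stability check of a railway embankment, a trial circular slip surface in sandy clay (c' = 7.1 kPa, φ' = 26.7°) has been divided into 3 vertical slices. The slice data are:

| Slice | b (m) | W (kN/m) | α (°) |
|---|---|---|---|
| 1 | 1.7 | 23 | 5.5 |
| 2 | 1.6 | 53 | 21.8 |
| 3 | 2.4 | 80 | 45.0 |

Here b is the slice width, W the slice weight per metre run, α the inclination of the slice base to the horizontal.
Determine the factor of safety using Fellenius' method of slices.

Ordinary method of slices: FS = Σ[c'·Δl_i + (W_i cosα_i)·tanφ'] / Σ W_i sinα_i, with Δl_i = b_i / cosα_i.
Slice 1: Δl = 1.7/cos5.5° = 1.708 m; N'_1 = 23·cos5.5° = 22.9; c'Δl = 12.13; W sinα = 2.2
Slice 2: Δl = 1.6/cos21.8° = 1.723 m; N'_2 = 53·cos21.8° = 49.2; c'Δl = 12.23; W sinα = 19.7
Slice 3: Δl = 2.4/cos45.0° = 3.394 m; N'_3 = 80·cos45.0° = 56.6; c'Δl = 24.10; W sinα = 56.6
Σc'Δl = 48.5 kN/m; ΣN' = 128.7 kN/m; ΣW sinα = 78.5 kN/m
Resisting = 48.5 + 128.7·tan26.7° = 48.5 + 64.7 = 113.2 kN/m
FS = 113.2 / 78.5 = 1.443

FS = 1.44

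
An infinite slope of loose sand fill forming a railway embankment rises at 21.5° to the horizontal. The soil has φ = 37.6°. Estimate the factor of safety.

FS = 1.96

For a dry cohesionless infinite slope the factor of safety is FS = tanφ / tanβ.
FS = tan37.6° / tan21.5° = 0.7701 / 0.3939 = 1.955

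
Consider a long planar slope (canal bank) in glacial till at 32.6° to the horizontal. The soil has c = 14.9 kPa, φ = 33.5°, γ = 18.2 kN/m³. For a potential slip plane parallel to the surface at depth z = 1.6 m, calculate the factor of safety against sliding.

For an infinite slope with a slip plane parallel to the surface (no pore pressure): FS = [c + γz cos²β tanφ] / [γz sinβ cosβ].
γz = 18.2·1.6 = 29.12 kN/m²
Numerator = 14.9 + 29.12·cos²32.6°·tan33.5° = 14.9 + 29.12·0.7097·0.6619 = 28.579 kPa
Denominator = 29.12·sin32.6°·cos32.6° = 29.12·0.5388·0.8425 = 13.217 kPa
FS = 28.579 / 13.217 = 2.162

FS = 2.16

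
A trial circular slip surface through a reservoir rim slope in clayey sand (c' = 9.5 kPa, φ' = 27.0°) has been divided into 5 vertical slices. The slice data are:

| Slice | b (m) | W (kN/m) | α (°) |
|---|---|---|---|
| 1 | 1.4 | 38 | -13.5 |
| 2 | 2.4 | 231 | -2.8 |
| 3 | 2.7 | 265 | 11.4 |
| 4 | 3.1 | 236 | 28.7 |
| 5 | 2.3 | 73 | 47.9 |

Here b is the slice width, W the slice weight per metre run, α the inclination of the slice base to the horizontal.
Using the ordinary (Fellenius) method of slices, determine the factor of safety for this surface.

FS = 2.64

Ordinary method of slices: FS = Σ[c'·Δl_i + (W_i cosα_i)·tanφ'] / Σ W_i sinα_i, with Δl_i = b_i / cosα_i.
Slice 1: Δl = 1.4/cos(-13.5°) = 1.440 m; N'_1 = 38·cos(-13.5°) = 37.0; c'Δl = 13.68; W sinα = -8.9
Slice 2: Δl = 2.4/cos(-2.8°) = 2.403 m; N'_2 = 231·cos(-2.8°) = 230.7; c'Δl = 22.83; W sinα = -11.3
Slice 3: Δl = 2.7/cos11.4° = 2.754 m; N'_3 = 265·cos11.4° = 259.8; c'Δl = 26.17; W sinα = 52.4
Slice 4: Δl = 3.1/cos28.7° = 3.534 m; N'_4 = 236·cos28.7° = 207.0; c'Δl = 33.57; W sinα = 113.3
Slice 5: Δl = 2.3/cos47.9° = 3.431 m; N'_5 = 73·cos47.9° = 48.9; c'Δl = 32.59; W sinα = 54.2
Σc'Δl = 128.8 kN/m; ΣN' = 783.4 kN/m; ΣW sinα = 199.7 kN/m
Resisting = 128.8 + 783.4·tan27.0° = 128.8 + 399.2 = 528.0 kN/m
FS = 528.0 / 199.7 = 2.644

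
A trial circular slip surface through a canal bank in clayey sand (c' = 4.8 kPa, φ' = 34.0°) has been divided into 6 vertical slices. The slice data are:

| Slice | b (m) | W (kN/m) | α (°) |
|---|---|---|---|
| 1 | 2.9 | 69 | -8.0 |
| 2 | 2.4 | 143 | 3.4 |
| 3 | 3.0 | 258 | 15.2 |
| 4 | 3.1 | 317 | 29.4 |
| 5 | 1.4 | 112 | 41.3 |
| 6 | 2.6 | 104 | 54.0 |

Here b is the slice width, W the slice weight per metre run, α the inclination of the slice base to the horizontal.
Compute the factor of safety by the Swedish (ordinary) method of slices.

Ordinary method of slices: FS = Σ[c'·Δl_i + (W_i cosα_i)·tanφ'] / Σ W_i sinα_i, with Δl_i = b_i / cosα_i.
Slice 1: Δl = 2.9/cos(-8.0°) = 2.928 m; N'_1 = 69·cos(-8.0°) = 68.3; c'Δl = 14.06; W sinα = -9.6
Slice 2: Δl = 2.4/cos3.4° = 2.404 m; N'_2 = 143·cos3.4° = 142.7; c'Δl = 11.54; W sinα = 8.5
Slice 3: Δl = 3.0/cos15.2° = 3.109 m; N'_3 = 258·cos15.2° = 249.0; c'Δl = 14.92; W sinα = 67.6
Slice 4: Δl = 3.1/cos29.4° = 3.558 m; N'_4 = 317·cos29.4° = 276.2; c'Δl = 17.08; W sinα = 155.6
Slice 5: Δl = 1.4/cos41.3° = 1.864 m; N'_5 = 112·cos41.3° = 84.1; c'Δl = 8.94; W sinα = 73.9
Slice 6: Δl = 2.6/cos54.0° = 4.423 m; N'_6 = 104·cos54.0° = 61.1; c'Δl = 21.23; W sinα = 84.1
Σc'Δl = 87.8 kN/m; ΣN' = 881.5 kN/m; ΣW sinα = 380.2 kN/m
Resisting = 87.8 + 881.5·tan34.0° = 87.8 + 594.6 = 682.4 kN/m
FS = 682.4 / 380.2 = 1.795

FS = 1.79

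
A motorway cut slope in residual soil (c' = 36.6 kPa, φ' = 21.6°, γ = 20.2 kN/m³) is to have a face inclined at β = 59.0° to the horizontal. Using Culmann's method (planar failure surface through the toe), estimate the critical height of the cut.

H_c = 28.10 m

Culmann's analysis gives the critical failure plane at α_cr = (β + φ')/2 = (59.0 + 21.6)/2 = 40.3°, and the critical height
H_c = (4c'/γ) · sinβ cosφ' / [1 − cos(β − φ')]
    = (4·36.6/20.2) · sin59.0°·cos21.6° / [1 − cos(37.4°)]
    = 7.248 · 0.8572·0.9298 / [1 − 0.7944]
    = 7.248 · 0.7970 / 0.2056
    = 28.10 m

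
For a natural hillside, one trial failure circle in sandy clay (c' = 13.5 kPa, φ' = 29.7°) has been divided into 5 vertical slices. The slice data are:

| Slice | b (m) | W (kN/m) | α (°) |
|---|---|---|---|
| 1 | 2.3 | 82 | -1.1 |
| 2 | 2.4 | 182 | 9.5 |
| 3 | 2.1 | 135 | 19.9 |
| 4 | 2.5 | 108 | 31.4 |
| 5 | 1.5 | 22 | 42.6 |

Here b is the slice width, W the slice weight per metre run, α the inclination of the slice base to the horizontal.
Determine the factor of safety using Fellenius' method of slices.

Ordinary method of slices: FS = Σ[c'·Δl_i + (W_i cosα_i)·tanφ'] / Σ W_i sinα_i, with Δl_i = b_i / cosα_i.
Slice 1: Δl = 2.3/cos(-1.1°) = 2.300 m; N'_1 = 82·cos(-1.1°) = 82.0; c'Δl = 31.06; W sinα = -1.6
Slice 2: Δl = 2.4/cos9.5° = 2.433 m; N'_2 = 182·cos9.5° = 179.5; c'Δl = 32.85; W sinα = 30.0
Slice 3: Δl = 2.1/cos19.9° = 2.233 m; N'_3 = 135·cos19.9° = 126.9; c'Δl = 30.15; W sinα = 46.0
Slice 4: Δl = 2.5/cos31.4° = 2.929 m; N'_4 = 108·cos31.4° = 92.2; c'Δl = 39.54; W sinα = 56.3
Slice 5: Δl = 1.5/cos42.6° = 2.038 m; N'_5 = 22·cos42.6° = 16.2; c'Δl = 27.51; W sinα = 14.9
Σc'Δl = 161.1 kN/m; ΣN' = 496.8 kN/m; ΣW sinα = 145.6 kN/m
Resisting = 161.1 + 496.8·tan29.7° = 161.1 + 283.4 = 444.5 kN/m
FS = 444.5 / 145.6 = 3.053

FS = 3.05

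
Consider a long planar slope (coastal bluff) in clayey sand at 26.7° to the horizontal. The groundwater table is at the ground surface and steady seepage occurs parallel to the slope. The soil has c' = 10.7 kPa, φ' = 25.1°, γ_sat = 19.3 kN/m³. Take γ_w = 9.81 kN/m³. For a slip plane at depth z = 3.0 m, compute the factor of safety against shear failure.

With seepage parallel to the slope and the water table at the surface, the effective normal stress on the slip plane uses the buoyant unit weight γ' = γ_sat − γ_w while the driving shear stress uses γ_sat:
FS = [c' + γ' z cos²β tanφ'] / [γ_sat z sinβ cosβ]
γ' = 19.3 − 9.81 = 9.49 kN/m³
Numerator = 10.7 + 9.49·3.0·cos²26.7°·tan25.1° = 10.7 + 9.49·3.0·0.7981·0.4684 = 21.344 kPa
Denominator = 19.3·3.0·sin26.7°·cos26.7° = 19.3·3.0·0.4493·0.8934 = 23.242 kPa
FS = 21.344 / 23.242 = 0.918

FS = 0.92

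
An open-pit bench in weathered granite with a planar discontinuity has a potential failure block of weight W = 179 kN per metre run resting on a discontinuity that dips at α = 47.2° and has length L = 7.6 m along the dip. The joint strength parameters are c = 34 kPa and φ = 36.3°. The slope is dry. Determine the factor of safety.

Resolving the block weight along and normal to the plane and applying the Mohr–Coulomb strength on the joint:
N' = W cosα = 179·cos47.2° = 121.6 kN/m
Driving force T = W sinα = 179·sin47.2° = 131.3 kN/m
Resisting force R = c·L + N'·tanφ = 34·7.6 + 121.6·tan36.3° = 258.4 + 89.3 = 347.7 kN/m
FS = R / T = 347.7 / 131.3 = 2.648

FS = 2.65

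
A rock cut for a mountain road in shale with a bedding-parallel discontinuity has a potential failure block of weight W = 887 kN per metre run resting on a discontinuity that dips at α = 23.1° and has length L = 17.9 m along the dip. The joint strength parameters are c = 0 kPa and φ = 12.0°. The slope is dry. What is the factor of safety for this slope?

Resolving the block weight along and normal to the plane and applying the Mohr–Coulomb strength on the joint:
N' = W cosα = 887·cos23.1° = 815.9 kN/m
Driving force T = W sinα = 887·sin23.1° = 348.0 kN/m
Resisting force R = c·L + N'·tanφ = 0·17.9 + 815.9·tan12.0° = 0.0 + 173.4 = 173.4 kN/m
FS = R / T = 173.4 / 348.0 = 0.498

FS = 0.50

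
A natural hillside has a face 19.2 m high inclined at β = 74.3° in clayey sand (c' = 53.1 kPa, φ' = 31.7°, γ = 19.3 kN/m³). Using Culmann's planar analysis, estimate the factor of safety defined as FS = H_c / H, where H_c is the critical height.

FS = 1.78

H_c = (4c'/γ) · sinβ cosφ' / [1 − cos(β − φ')]
    = (4·53.1/19.3) · sin74.3°·cos31.7° / [1 − cos42.6°]
    = 11.005 · 0.8191 / 0.2639 = 34.16 m
FS = H_c / H = 34.16 / 19.2 = 1.779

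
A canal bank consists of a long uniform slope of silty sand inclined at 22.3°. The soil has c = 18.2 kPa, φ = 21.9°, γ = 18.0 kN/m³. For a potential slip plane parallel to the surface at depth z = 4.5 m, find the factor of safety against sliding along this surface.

For an infinite slope with a slip plane parallel to the surface (no pore pressure): FS = [c + γz cos²β tanφ] / [γz sinβ cosβ].
γz = 18.0·4.5 = 81.00 kN/m²
Numerator = 18.2 + 81.00·cos²22.3°·tan21.9° = 18.2 + 81.00·0.8560·0.4020 = 46.073 kPa
Denominator = 81.00·sin22.3°·cos22.3° = 81.00·0.3795·0.9252 = 28.437 kPa
FS = 46.073 / 28.437 = 1.620

FS = 1.62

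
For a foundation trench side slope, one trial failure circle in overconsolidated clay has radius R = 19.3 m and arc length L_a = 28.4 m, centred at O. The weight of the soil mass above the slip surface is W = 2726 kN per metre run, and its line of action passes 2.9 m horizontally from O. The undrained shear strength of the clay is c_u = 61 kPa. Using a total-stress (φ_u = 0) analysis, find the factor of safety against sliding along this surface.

FS = 4.23

Taking moments about the centre O, the resisting moment is provided by the undrained shear strength acting along the arc:
M_R = c_u·L_a·R = 61·28.40·19.3 = 33435.3 kN·m/m
M_D = W·d = 2726·2.9 = 7905.4 kN·m/m
FS = M_R / M_D = 33435.3 / 7905.4 = 4.229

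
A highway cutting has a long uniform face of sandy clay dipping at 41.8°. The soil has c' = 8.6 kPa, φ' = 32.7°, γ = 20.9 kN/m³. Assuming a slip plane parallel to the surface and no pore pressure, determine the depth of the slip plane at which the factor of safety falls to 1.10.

z = 2.17 m

Setting FS = 1.10 in FS = [c' + γz cos²β tanφ'] / [γz sinβ cosβ] and solving for z:
z = c' / [γ cosβ (FS·sinβ − cosβ·tanφ')]
  = 8.6 / [20.9·cos41.8°·(1.10·sin41.8° − cos41.8°·tan32.7°)]
  = 8.6 / [20.9·0.7455·(1.10·0.6665 − 0.7455·0.6420)]
  = 8.6 / 3.9668 = 2.168 m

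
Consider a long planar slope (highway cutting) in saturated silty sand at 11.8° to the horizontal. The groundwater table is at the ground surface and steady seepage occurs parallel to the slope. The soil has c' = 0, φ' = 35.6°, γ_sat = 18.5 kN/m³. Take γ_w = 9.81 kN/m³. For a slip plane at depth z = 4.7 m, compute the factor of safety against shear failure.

FS = 1.61

With seepage parallel to the slope and the water table at the surface, the effective normal stress on the slip plane uses the buoyant unit weight γ' = γ_sat − γ_w while the driving shear stress uses γ_sat:
FS = [c' + γ' z cos²β tanφ'] / [γ_sat z sinβ cosβ]
(For c' = 0 this reduces to FS = (γ'/γ_sat)·tanφ'/tanβ.)
γ' = 18.5 − 9.81 = 8.69 kN/m³
Numerator = 0.0 + 8.69·4.7·cos²11.8°·tan35.6° = 0.0 + 8.69·4.7·0.9582·0.7159 = 28.018 kPa
Denominator = 18.5·4.7·sin11.8°·cos11.8° = 18.5·4.7·0.2045·0.9789 = 17.405 kPa
FS = 28.018 / 17.405 = 1.610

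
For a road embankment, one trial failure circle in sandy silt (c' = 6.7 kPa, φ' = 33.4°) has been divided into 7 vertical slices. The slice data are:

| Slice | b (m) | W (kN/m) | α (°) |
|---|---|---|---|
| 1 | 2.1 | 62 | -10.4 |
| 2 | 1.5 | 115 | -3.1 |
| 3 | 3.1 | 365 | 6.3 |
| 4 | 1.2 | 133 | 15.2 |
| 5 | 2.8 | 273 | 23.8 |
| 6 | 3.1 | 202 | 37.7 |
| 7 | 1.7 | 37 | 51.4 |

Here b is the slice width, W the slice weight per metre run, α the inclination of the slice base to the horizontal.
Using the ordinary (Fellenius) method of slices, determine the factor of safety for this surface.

Ordinary method of slices: FS = Σ[c'·Δl_i + (W_i cosα_i)·tanφ'] / Σ W_i sinα_i, with Δl_i = b_i / cosα_i.
Slice 1: Δl = 2.1/cos(-10.4°) = 2.135 m; N'_1 = 62·cos(-10.4°) = 61.0; c'Δl = 14.31; W sinα = -11.2
Slice 2: Δl = 1.5/cos(-3.1°) = 1.502 m; N'_2 = 115·cos(-3.1°) = 114.8; c'Δl = 10.06; W sinα = -6.2
Slice 3: Δl = 3.1/cos6.3° = 3.119 m; N'_3 = 365·cos6.3° = 362.8; c'Δl = 20.90; W sinα = 40.1
Slice 4: Δl = 1.2/cos15.2° = 1.244 m; N'_4 = 133·cos15.2° = 128.3; c'Δl = 8.33; W sinα = 34.9
Slice 5: Δl = 2.8/cos23.8° = 3.060 m; N'_5 = 273·cos23.8° = 249.8; c'Δl = 20.50; W sinα = 110.2
Slice 6: Δl = 3.1/cos37.7° = 3.918 m; N'_6 = 202·cos37.7° = 159.8; c'Δl = 26.25; W sinα = 123.5
Slice 7: Δl = 1.7/cos51.4° = 2.725 m; N'_7 = 37·cos51.4° = 23.1; c'Δl = 18.26; W sinα = 28.9
Σc'Δl = 118.6 kN/m; ΣN' = 1099.7 kN/m; ΣW sinα = 320.1 kN/m
Resisting = 118.6 + 1099.7·tan33.4° = 118.6 + 725.1 = 843.7 kN/m
FS = 843.7 / 320.1 = 2.636

FS = 2.64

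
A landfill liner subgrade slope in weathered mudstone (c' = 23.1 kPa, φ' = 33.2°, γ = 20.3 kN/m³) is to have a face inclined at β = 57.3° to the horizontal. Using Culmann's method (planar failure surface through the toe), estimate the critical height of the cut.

Culmann's analysis gives the critical failure plane at α_cr = (β + φ')/2 = (57.3 + 33.2)/2 = 45.2°, and the critical height
H_c = (4c'/γ) · sinβ cosφ' / [1 − cos(β − φ')]
    = (4·23.1/20.3) · sin57.3°·cos33.2° / [1 − cos(24.1°)]
    = 4.552 · 0.8415·0.8368 / [1 − 0.9128]
    = 4.552 · 0.7041 / 0.0872
    = 36.77 m

H_c = 36.77 m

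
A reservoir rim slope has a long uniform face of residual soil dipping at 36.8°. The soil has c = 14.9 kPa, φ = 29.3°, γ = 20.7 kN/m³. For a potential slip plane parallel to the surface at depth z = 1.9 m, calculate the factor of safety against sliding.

For an infinite slope with a slip plane parallel to the surface (no pore pressure): FS = [c + γz cos²β tanφ] / [γz sinβ cosβ].
γz = 20.7·1.9 = 39.33 kN/m²
Numerator = 14.9 + 39.33·cos²36.8°·tan29.3° = 14.9 + 39.33·0.6412·0.5612 = 29.051 kPa
Denominator = 39.33·sin36.8°·cos36.8° = 39.33·0.5990·0.8007 = 18.865 kPa
FS = 29.051 / 18.865 = 1.540

FS = 1.54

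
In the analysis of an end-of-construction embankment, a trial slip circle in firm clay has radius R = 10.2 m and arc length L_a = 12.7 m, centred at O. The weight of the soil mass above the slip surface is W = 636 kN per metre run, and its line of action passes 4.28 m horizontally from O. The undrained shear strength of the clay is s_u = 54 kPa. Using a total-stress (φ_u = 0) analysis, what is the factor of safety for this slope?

FS = 2.57

Taking moments about the centre O, the resisting moment is provided by the undrained shear strength acting along the arc:
M_R = s_u·L_a·R = 54·12.70·10.2 = 6995.2 kN·m/m
M_D = W·d = 636·4.28 = 2722.1 kN·m/m
FS = M_R / M_D = 6995.2 / 2722.1 = 2.570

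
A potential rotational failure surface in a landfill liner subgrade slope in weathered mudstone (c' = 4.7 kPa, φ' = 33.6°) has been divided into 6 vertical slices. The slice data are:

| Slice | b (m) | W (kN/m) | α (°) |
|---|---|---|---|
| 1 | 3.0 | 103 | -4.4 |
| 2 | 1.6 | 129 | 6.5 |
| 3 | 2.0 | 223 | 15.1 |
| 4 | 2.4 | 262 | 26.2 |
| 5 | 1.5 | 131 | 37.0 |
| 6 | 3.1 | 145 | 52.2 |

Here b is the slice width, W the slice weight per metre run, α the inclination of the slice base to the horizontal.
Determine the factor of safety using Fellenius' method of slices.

Ordinary method of slices: FS = Σ[c'·Δl_i + (W_i cosα_i)·tanφ'] / Σ W_i sinα_i, with Δl_i = b_i / cosα_i.
Slice 1: Δl = 3.0/cos(-4.4°) = 3.009 m; N'_1 = 103·cos(-4.4°) = 102.7; c'Δl = 14.14; W sinα = -7.9
Slice 2: Δl = 1.6/cos6.5° = 1.610 m; N'_2 = 129·cos6.5° = 128.2; c'Δl = 7.57; W sinα = 14.6
Slice 3: Δl = 2.0/cos15.1° = 2.072 m; N'_3 = 223·cos15.1° = 215.3; c'Δl = 9.74; W sinα = 58.1
Slice 4: Δl = 2.4/cos26.2° = 2.675 m; N'_4 = 262·cos26.2° = 235.1; c'Δl = 12.57; W sinα = 115.7
Slice 5: Δl = 1.5/cos37.0° = 1.878 m; N'_5 = 131·cos37.0° = 104.6; c'Δl = 8.83; W sinα = 78.8
Slice 6: Δl = 3.1/cos52.2° = 5.058 m; N'_6 = 145·cos52.2° = 88.9; c'Δl = 23.77; W sinα = 114.6
Σc'Δl = 76.6 kN/m; ΣN' = 874.7 kN/m; ΣW sinα = 373.9 kN/m
Resisting = 76.6 + 874.7·tan33.6° = 76.6 + 581.2 = 657.8 kN/m
FS = 657.8 / 373.9 = 1.759

FS = 1.76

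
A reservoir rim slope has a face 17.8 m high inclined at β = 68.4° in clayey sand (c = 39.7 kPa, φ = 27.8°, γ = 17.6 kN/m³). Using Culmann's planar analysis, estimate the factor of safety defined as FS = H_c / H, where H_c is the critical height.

FS = 1.73

H_c = (4c/γ) · sinβ cosφ / [1 − cos(β − φ)]
    = (4·39.7/17.6) · sin68.4°·cos27.8° / [1 − cos40.6°]
    = 9.023 · 0.8225 / 0.2407 = 30.83 m
FS = H_c / H = 30.83 / 17.8 = 1.732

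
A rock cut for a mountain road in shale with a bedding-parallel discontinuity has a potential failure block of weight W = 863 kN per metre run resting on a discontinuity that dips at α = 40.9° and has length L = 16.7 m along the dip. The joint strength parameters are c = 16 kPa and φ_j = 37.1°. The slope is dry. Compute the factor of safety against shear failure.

Resolving the block weight along and normal to the plane and applying the Mohr–Coulomb strength on the joint:
N' = W cosα = 863·cos40.9° = 652.3 kN/m
Driving force T = W sinα = 863·sin40.9° = 565.0 kN/m
Resisting force R = c·L + N'·tanφ_j = 16·16.7 + 652.3·tan37.1° = 267.2 + 493.3 = 760.5 kN/m
FS = R / T = 760.5 / 565.0 = 1.346

FS = 1.35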